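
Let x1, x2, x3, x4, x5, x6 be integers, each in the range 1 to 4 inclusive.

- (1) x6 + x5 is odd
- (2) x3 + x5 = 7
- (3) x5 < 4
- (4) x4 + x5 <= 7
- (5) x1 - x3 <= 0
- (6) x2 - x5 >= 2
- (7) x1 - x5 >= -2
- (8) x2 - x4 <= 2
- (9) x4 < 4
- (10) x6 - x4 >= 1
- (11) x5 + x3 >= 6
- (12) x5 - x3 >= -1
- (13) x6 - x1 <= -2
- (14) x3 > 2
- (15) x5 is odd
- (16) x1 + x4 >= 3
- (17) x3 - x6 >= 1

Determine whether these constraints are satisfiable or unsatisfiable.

Constraints 5, 6, 8, 10, 12, and 13 give x1 − x6 ≥ 2, x6 − x4 ≥ 1, x4 − x2 ≥ -2, x2 − x5 ≥ 2, x5 − x3 ≥ -1, x3 − x1 ≥ 0.
Adding all 6 inequalities: the left sides telescope to 0, and the right sides sum to 2 + 1 + (-2) + 2 + (-1) + 0 = 2. So 0 ≥ 2, which is false.

Unsatisfiable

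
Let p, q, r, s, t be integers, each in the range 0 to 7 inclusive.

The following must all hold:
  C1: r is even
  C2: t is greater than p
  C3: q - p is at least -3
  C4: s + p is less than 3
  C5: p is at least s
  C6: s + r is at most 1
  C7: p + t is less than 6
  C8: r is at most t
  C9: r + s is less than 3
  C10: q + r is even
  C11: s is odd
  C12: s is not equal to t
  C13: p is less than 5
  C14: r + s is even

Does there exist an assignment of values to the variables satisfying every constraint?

Constraint 1 makes r even and constraint 11 makes s odd, so r + s must be odd. Constraint 14 says r + s is even — contradiction.

Unsatisfiable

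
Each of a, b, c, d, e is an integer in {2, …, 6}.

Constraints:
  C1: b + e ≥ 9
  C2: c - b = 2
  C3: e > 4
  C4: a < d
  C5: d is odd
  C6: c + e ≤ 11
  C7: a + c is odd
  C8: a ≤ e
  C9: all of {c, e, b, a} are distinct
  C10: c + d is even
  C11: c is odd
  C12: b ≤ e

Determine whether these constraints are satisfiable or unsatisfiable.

One satisfying assignment is a = 2, b = 3, c = 5, d = 5, e = 6.
For the less obvious constraints — constraint 1: b + e = 9; constraint 2: c - b = 2; constraint 6: c + e = 11 — and the others hold by inspection.

Satisfiable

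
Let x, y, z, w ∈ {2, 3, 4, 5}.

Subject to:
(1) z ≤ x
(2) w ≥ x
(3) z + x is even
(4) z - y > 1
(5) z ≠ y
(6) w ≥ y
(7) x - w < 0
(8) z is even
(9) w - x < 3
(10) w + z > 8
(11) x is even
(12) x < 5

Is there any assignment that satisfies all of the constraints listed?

Satisfiable

Setting (x, y, z, w) = (4, 2, 4, 5) satisfies everything: constraint 4: z - y = 2; constraint 7: x - w = -1; constraint 9: w - x = 1, and the others follow.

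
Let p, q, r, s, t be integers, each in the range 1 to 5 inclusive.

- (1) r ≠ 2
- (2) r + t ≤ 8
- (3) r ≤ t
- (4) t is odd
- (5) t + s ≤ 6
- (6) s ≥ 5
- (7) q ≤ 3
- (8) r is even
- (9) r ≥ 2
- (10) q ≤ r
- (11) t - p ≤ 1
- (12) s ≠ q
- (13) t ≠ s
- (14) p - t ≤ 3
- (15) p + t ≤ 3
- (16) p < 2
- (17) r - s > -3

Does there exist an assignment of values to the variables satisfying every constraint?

From constraints 3 and 9: t ≥ r ≥ 2. From constraint 6: s ≥ 5. Hence t + s ≥ 7. But constraint 5 requires t + s ≤ 6, and 6 < 7. Contradiction.

Unsatisfiable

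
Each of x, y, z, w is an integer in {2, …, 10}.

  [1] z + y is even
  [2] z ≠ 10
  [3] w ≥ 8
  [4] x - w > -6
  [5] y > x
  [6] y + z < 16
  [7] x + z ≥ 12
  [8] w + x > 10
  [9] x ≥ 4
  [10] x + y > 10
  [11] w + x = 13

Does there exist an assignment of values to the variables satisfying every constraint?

Setting (x, y, z, w) = (5, 6, 8, 8) satisfies everything: constraint 4: x - w = -3; constraint 6: y + z = 14, and the others follow.

Satisfiable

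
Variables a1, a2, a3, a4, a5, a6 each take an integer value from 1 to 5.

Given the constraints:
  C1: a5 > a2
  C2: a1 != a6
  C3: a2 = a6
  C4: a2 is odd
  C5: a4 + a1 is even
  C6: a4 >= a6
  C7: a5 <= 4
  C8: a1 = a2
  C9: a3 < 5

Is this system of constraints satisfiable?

From constraints 3 and 8, a1 = a2 = a6, so a1 = a6. But constraint 2 says a1 ≠ a6. Contradiction.

Unsatisfiable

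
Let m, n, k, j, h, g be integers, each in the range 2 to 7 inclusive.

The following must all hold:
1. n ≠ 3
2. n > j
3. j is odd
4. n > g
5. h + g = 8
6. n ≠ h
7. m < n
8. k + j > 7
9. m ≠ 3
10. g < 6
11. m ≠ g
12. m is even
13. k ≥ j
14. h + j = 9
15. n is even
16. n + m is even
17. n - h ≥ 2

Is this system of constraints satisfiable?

Try m = 2, n = 6, k = 5, j = 5, h = 4, g = 4.
Check constraint 5: h + g = 8; constraint 8: k + j = 10; constraint 14: h + j = 9. The remaining constraints are straightforward to verify.

Satisfiable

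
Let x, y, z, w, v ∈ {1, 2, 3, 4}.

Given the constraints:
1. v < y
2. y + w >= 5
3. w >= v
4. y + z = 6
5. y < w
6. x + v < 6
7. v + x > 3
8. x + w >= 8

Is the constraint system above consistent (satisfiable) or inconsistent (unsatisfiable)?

Try x = 4, y = 2, z = 4, w = 4, v = 1.
Check constraint 2: y + w = 6; constraint 4: y + z = 6; constraint 6: x + v = 5. The remaining constraints are straightforward to verify.

Satisfiable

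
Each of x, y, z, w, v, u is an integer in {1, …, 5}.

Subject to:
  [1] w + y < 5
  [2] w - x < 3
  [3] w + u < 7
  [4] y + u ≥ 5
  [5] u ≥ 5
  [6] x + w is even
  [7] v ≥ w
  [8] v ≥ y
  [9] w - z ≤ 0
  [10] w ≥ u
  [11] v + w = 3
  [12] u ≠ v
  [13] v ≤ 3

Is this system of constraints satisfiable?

From constraints 5 and 10: w ≥ u and u ≥ 5, so w ≥ 5. From constraints 7 and 13: w ≤ v and v ≤ 3, so w ≤ 3. But 3 < 5, so no value of w works.

Unsatisfiable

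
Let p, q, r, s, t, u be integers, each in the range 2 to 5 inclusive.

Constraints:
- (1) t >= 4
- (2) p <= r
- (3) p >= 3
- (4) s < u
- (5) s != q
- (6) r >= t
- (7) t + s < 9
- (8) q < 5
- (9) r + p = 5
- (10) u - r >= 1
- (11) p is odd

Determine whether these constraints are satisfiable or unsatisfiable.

From constraints 1 and 6: r ≥ t ≥ 4. From constraint 3: p ≥ 3. Hence r + p ≥ 7. But constraint 9 requires r + p = 5, and 5 < 7. Contradiction.

Unsatisfiable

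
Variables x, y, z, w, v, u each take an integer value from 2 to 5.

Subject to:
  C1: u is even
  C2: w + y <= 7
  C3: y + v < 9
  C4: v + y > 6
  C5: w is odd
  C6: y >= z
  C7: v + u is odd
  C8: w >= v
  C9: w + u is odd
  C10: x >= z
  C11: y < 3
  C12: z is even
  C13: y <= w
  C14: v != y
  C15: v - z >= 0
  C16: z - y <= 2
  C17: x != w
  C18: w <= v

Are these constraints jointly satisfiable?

One satisfying assignment is x = 4, y = 2, z = 2, w = 5, v = 5, u = 4.
For the less obvious constraints — constraint 2: w + y = 7; constraint 3: y + v = 7; constraint 4: v + y = 7 — and the others hold by inspection.

Satisfiable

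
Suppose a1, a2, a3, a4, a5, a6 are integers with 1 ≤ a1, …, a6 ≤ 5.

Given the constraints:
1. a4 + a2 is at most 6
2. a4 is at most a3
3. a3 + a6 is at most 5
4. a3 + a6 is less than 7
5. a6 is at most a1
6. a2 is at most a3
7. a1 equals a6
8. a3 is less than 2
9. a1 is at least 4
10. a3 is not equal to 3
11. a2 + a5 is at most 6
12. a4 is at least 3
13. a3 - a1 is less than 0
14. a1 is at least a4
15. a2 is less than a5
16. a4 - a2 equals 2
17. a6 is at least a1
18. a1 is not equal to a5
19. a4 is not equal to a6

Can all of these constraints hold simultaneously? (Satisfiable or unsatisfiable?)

From constraints 2 and 12: a3 ≥ a4 ≥ 3. From constraints 9 and 17: a6 ≥ a1 ≥ 4. Hence a3 + a6 ≥ 7. But constraint 3 requires a3 + a6 ≤ 5, and 5 < 7. Contradiction.

Unsatisfiable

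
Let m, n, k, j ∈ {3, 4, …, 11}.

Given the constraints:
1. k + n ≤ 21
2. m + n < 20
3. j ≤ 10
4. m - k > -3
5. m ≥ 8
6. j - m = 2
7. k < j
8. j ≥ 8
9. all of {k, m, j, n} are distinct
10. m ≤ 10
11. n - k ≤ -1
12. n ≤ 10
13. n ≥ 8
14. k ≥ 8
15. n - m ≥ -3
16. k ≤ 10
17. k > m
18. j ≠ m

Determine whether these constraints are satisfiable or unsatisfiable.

Unsatisfiable

Constraints 3, 5, 8, 10, 12, 13, 14, and 16 confine each of k, m, j, n to the 3 values {8, …, 10}.
Constraint 9 requires all 4 of them to be distinct, but only 3 values are available — impossible by the pigeonhole principle.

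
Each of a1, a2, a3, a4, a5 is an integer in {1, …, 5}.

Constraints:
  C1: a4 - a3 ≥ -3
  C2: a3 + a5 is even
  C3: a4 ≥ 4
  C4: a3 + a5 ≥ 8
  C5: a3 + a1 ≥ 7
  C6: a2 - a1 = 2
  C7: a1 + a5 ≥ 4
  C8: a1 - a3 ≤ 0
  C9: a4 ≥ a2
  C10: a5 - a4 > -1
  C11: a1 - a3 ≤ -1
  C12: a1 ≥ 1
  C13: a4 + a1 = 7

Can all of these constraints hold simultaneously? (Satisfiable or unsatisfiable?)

Take a1 = 2, a2 = 4, a3 = 5, a4 = 5, a5 = 5. Then constraint 1: a4 - a3 = 0; constraint 4: a3 + a5 = 10, and every other listed constraint is also met.

Satisfiable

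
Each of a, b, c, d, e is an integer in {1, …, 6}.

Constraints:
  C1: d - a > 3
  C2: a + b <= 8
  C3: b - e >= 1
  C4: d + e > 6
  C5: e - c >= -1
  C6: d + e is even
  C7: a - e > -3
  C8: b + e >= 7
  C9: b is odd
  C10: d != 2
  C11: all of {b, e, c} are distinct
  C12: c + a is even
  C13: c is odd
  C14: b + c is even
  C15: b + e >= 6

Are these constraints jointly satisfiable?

Try a = 1, b = 5, c = 1, d = 6, e = 2.
Check constraint 1: d - a = 5; constraint 2: a + b = 6. The remaining constraints are straightforward to verify.

Satisfiable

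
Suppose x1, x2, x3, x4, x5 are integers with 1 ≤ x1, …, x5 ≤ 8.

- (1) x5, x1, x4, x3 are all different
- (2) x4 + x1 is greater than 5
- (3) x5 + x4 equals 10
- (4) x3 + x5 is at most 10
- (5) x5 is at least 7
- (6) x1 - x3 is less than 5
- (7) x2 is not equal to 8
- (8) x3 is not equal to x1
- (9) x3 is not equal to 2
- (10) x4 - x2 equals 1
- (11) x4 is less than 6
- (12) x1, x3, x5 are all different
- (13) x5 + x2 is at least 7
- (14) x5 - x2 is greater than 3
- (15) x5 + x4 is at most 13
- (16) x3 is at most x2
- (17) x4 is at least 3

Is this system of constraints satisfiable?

Satisfiable

Try x1 = 4, x2 = 2, x3 = 1, x4 = 3, x5 = 7.
Check constraint 2: x4 + x1 = 7; constraint 3: x5 + x4 = 10. The remaining constraints are straightforward to verify.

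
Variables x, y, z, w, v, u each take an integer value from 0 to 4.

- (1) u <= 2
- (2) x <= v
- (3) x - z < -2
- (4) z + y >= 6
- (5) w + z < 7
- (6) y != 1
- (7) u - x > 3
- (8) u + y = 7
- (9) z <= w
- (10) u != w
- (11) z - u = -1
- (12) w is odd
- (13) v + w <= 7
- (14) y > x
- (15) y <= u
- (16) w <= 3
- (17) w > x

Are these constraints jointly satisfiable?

From constraints 9 and 16: z ≤ w ≤ 3. From constraints 1 and 15: y ≤ u ≤ 2. Hence z + y ≤ 5. But constraint 4 requires z + y ≥ 6, and 6 > 5. Contradiction.

Unsatisfiable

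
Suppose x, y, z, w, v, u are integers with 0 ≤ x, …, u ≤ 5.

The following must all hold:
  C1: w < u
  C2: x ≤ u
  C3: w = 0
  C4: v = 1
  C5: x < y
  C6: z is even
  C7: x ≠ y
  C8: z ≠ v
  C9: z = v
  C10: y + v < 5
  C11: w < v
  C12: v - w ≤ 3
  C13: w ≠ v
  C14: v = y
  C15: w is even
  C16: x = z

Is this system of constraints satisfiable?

From constraints 9, 14, and 16, x = z = v = y, so x = y. But constraint 7 says x ≠ y. Contradiction.

Unsatisfiable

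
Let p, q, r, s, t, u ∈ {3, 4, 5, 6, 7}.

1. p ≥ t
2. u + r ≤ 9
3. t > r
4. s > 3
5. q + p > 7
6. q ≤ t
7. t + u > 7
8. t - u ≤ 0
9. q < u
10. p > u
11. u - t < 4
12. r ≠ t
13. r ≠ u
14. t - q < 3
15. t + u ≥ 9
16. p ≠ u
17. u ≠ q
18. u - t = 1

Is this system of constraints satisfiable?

The assignment p = 6, q = 4, r = 3, s = 4, t = 4, u = 5 works:
  constraint 2 holds since u + r = 8.
  constraint 5 holds since q + p = 10.
  constraint 7 holds since t + u = 9.
The rest check out directly.

Satisfiable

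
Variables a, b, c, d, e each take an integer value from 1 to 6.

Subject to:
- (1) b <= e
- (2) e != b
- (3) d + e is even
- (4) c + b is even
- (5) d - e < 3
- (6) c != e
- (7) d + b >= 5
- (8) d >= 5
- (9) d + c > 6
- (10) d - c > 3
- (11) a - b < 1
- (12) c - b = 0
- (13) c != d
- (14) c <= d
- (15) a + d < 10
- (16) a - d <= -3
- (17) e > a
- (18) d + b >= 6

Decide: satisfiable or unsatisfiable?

Satisfiable

The assignment a = 2, b = 2, c = 2, d = 6, e = 4 works:
  constraint 5 holds since d - e = 2.
  constraint 7 holds since d + b = 8.
  constraint 9 holds since d + c = 8.
The rest check out directly.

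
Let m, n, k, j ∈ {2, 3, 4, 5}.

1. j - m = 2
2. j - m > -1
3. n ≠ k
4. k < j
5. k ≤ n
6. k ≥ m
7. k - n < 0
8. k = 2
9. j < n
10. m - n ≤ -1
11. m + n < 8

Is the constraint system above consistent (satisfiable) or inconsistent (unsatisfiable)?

Take m = 2, n = 5, k = 2, j = 4. Then constraint 1: j - m = 2; constraint 2: j - m = 2; constraint 7: k - n = -3, and every other listed constraint is also met.

Satisfiable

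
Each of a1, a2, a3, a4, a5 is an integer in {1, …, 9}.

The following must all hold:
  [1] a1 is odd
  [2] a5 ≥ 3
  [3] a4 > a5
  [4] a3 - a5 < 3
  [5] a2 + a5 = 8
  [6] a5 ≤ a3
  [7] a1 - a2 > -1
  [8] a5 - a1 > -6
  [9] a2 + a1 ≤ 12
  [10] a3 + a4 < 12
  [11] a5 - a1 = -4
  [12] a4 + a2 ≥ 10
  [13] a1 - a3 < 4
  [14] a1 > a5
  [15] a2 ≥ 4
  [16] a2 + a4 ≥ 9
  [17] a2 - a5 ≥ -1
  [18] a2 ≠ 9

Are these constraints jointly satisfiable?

Satisfiable

Try a1 = 7, a2 = 5, a3 = 5, a4 = 5, a5 = 3.
Check constraint 4: a3 - a5 = 2; constraint 5: a2 + a5 = 8; constraint 7: a1 - a2 = 2. The remaining constraints are straightforward to verify.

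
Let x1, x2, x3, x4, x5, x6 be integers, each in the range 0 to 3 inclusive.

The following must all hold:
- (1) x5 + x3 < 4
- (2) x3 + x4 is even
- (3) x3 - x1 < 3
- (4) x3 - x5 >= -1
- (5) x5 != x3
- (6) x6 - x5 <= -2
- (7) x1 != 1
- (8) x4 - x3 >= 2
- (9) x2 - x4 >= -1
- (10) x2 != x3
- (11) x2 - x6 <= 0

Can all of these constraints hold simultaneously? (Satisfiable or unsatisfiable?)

Unsatisfiable

Constraints 4, 6, 8, 9, and 11 give x2 − x4 ≥ -1, x4 − x3 ≥ 2, x3 − x5 ≥ -1, x5 − x6 ≥ 2, x6 − x2 ≥ 0.
Adding all 5 inequalities: the left sides telescope to 0, and the right sides sum to (-1) + 2 + (-1) + 2 + 0 = 2. So 0 ≥ 2, which is false.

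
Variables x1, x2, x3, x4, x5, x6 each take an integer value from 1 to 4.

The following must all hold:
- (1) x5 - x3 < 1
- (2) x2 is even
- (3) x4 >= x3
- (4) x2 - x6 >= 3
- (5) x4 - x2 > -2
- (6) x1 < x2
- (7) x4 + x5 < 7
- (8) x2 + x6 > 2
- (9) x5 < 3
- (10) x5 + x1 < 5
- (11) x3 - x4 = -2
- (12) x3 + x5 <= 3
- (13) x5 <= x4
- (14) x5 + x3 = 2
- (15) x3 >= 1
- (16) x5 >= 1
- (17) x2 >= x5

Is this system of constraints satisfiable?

Setting (x1, x2, x3, x4, x5, x6) = (3, 4, 1, 3, 1, 1) satisfies everything: constraint 1: x5 - x3 = 0; constraint 4: x2 - x6 = 3; constraint 5: x4 - x2 = -1, and the others follow.

Satisfiable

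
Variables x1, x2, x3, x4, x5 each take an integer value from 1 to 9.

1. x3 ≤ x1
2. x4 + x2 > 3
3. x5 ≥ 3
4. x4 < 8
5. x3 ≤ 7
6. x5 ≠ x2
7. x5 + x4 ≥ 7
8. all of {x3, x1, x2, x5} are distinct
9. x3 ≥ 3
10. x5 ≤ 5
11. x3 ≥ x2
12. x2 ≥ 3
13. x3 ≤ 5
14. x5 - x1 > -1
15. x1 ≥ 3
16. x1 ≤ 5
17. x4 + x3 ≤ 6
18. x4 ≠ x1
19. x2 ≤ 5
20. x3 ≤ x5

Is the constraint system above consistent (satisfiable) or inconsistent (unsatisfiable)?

Unsatisfiable

Constraints 3, 9, 10, 12, 13, 15, 16, and 19 confine each of x3, x1, x2, x5 to the 3 values {3, …, 5}.
Constraint 8 requires all 4 of them to be distinct, but only 3 values are available — impossible by the pigeonhole principle.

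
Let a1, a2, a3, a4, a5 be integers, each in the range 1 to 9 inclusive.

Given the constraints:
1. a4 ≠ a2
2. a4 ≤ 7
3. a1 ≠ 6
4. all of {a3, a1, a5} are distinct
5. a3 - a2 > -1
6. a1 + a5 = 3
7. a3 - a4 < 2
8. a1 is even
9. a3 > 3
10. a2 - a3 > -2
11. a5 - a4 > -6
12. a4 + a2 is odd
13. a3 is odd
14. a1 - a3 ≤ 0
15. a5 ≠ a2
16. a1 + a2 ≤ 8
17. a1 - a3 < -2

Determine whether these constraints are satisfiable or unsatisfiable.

Satisfiable

Try a1 = 2, a2 = 5, a3 = 5, a4 = 6, a5 = 1.
Check constraint 5: a3 - a2 = 0; constraint 6: a1 + a5 = 3. The remaining constraints are straightforward to verify.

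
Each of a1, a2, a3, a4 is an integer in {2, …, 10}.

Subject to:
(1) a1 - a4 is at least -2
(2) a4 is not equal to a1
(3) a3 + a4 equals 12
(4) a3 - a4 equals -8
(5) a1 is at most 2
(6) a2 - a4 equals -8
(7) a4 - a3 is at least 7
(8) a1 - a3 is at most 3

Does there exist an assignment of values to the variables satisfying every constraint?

Unsatisfiable

Constraints 1, 7, and 8 give a4 − a3 ≥ 7, a3 − a1 ≥ -3, a1 − a4 ≥ -2.
Adding all 3 inequalities: the left sides telescope to 0, and the right sides sum to 7 + (-3) + (-2) = 2. So 0 ≥ 2, which is false.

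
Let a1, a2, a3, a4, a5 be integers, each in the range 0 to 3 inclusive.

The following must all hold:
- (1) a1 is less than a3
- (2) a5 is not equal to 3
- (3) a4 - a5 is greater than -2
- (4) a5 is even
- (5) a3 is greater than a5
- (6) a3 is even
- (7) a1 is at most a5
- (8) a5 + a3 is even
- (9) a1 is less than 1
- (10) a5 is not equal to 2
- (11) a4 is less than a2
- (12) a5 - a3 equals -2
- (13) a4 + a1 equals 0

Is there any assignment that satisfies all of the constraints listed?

One satisfying assignment is a1 = 0, a2 = 1, a3 = 2, a4 = 0, a5 = 0.
For the less obvious constraints — constraint 3: a4 - a5 = 0; constraint 12: a5 - a3 = -2; constraint 13: a4 + a1 = 0 — and the others hold by inspection.

Satisfiable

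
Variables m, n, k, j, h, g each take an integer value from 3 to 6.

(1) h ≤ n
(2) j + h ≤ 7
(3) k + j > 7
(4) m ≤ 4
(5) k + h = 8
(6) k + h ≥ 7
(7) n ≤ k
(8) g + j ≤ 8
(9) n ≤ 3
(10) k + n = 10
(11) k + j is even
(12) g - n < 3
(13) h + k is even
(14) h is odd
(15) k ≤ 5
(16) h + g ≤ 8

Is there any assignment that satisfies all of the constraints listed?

Unsatisfiable

From constraint 15: k ≤ 5. From constraint 9: n ≤ 3. Hence k + n ≤ 8. But constraint 10 requires k + n = 10, and 10 > 8. Contradiction.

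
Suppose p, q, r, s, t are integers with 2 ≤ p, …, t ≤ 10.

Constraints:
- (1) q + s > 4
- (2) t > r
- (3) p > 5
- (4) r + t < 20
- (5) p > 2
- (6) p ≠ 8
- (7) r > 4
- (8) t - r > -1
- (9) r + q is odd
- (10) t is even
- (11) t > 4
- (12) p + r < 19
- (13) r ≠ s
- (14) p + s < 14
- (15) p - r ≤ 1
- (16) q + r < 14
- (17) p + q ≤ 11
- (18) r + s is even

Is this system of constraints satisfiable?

One satisfying assignment is p = 9, q = 2, r = 9, s = 3, t = 10.
For the less obvious constraints — constraint 1: q + s = 5; constraint 4: r + t = 19 — and the others hold by inspection.

Satisfiable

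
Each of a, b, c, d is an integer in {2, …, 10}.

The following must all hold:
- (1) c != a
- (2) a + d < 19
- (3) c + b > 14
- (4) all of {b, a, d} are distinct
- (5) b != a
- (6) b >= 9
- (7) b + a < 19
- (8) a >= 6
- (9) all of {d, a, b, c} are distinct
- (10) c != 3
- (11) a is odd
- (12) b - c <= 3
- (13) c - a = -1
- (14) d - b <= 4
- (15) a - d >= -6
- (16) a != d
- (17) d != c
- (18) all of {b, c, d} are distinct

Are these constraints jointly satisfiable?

Satisfiable

Try a = 7, b = 9, c = 6, d = 10.
Check constraint 2: a + d = 17; constraint 3: c + b = 15. The remaining constraints are straightforward to verify.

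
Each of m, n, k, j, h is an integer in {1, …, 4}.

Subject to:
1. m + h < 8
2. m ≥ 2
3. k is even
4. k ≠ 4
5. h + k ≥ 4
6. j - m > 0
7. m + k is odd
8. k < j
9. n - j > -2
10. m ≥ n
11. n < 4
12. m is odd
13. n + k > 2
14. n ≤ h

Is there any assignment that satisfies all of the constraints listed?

The assignment m = 3, n = 3, k = 2, j = 4, h = 4 works:
  constraint 1 holds since m + h = 7.
  constraint 5 holds since h + k = 6.
The rest check out directly.

Satisfiable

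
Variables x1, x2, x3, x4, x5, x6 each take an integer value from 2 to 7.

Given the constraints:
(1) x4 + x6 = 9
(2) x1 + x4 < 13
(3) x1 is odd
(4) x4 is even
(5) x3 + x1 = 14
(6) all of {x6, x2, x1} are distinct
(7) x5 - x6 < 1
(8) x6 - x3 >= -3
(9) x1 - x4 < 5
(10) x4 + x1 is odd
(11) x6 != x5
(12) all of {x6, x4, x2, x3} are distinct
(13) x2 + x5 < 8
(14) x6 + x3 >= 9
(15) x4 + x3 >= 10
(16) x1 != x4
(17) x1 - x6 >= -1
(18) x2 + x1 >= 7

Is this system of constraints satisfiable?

Satisfiable

Take x1 = 7, x2 = 2, x3 = 7, x4 = 4, x5 = 4, x6 = 5. Then constraint 1: x4 + x6 = 9; constraint 2: x1 + x4 = 11; constraint 5: x3 + x1 = 14, and every other listed constraint is also met.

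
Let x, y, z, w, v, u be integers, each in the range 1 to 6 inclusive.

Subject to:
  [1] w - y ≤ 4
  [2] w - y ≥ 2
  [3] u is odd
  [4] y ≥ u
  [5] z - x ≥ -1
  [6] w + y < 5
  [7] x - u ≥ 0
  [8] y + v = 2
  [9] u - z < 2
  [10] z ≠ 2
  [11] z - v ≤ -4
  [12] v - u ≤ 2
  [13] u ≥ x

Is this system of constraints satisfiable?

Unsatisfiable

Constraints 5, 7, 11, and 12 give v − z ≥ 4, z − x ≥ -1, x − u ≥ 0, u − v ≥ -2.
Adding all 4 inequalities: the left sides telescope to 0, and the right sides sum to 4 + (-1) + 0 + (-2) = 1. So 0 ≥ 1, which is false.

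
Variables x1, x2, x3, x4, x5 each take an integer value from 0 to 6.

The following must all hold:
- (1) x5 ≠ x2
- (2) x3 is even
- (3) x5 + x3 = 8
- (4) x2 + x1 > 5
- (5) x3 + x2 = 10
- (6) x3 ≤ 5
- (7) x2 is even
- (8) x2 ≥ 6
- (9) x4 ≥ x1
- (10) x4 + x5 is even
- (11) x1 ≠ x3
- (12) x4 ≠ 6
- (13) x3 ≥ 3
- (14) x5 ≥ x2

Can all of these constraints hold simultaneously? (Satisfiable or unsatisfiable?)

From constraints 8 and 14: x5 ≥ x2 ≥ 6. From constraint 13: x3 ≥ 3. Hence x5 + x3 ≥ 9. But constraint 3 requires x5 + x3 = 8, and 8 < 9. Contradiction.

Unsatisfiable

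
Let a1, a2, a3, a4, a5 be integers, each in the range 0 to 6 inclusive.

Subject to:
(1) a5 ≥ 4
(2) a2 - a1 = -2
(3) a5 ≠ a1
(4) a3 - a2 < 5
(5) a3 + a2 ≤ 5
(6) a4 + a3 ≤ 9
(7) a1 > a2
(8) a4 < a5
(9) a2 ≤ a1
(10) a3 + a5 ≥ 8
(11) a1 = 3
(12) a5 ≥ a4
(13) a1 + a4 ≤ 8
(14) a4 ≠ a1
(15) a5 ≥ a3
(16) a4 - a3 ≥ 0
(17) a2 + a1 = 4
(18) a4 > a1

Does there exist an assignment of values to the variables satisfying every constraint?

Setting (a1, a2, a3, a4, a5) = (3, 1, 3, 5, 6) satisfies everything: constraint 2: a2 - a1 = -2; constraint 4: a3 - a2 = 2; constraint 5: a3 + a2 = 4, and the others follow.

Satisfiable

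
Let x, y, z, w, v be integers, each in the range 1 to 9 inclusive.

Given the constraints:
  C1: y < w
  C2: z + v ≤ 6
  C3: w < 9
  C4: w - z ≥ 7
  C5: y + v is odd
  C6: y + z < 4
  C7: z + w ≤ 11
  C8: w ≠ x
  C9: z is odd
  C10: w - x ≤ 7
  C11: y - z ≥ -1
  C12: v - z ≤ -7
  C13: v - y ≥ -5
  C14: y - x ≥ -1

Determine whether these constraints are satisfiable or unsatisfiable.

Unsatisfiable

Constraints 4, 10, 12, 13, and 14 give y − x ≥ -1, x − w ≥ -7, w − z ≥ 7, z − v ≥ 7, v − y ≥ -5.
Adding all 5 inequalities: the left sides telescope to 0, and the right sides sum to (-1) + (-7) + 7 + 7 + (-5) = 1. So 0 ≥ 1, which is false.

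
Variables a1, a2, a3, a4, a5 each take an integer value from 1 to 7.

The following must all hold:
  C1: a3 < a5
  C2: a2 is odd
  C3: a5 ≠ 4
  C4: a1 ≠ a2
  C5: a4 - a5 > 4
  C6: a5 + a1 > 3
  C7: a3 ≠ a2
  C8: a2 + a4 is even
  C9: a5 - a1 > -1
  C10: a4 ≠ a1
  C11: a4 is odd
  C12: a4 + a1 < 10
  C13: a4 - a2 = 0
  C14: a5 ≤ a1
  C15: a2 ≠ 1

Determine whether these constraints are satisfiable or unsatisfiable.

Satisfiable

Setting (a1, a2, a3, a4, a5) = (2, 7, 1, 7, 2) satisfies everything: constraint 5: a4 - a5 = 5; constraint 6: a5 + a1 = 4, and the others follow.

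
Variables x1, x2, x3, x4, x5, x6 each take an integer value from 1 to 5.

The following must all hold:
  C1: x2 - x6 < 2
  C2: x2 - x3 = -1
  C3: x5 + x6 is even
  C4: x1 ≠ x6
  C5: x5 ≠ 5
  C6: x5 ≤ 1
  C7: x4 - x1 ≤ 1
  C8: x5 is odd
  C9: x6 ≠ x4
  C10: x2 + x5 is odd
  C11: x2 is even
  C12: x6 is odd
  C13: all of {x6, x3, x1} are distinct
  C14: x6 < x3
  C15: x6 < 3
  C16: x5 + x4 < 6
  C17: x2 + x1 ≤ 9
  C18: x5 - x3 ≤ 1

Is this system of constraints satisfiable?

The assignment x1 = 4, x2 = 2, x3 = 3, x4 = 3, x5 = 1, x6 = 1 works:
  constraint 1 holds since x2 - x6 = 1.
  constraint 2 holds since x2 - x3 = -1.
The rest check out directly.

Satisfiable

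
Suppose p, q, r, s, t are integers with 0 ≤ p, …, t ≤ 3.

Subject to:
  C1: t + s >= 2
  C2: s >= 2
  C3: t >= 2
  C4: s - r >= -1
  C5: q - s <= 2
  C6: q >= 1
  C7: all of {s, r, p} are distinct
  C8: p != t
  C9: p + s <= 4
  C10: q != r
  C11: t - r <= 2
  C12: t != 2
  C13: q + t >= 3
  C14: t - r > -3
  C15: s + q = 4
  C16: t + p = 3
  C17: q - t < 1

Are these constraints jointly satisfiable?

Try p = 0, q = 2, r = 3, s = 2, t = 3.
Check constraint 1: t + s = 5; constraint 4: s - r = -1. The remaining constraints are straightforward to verify.

Satisfiable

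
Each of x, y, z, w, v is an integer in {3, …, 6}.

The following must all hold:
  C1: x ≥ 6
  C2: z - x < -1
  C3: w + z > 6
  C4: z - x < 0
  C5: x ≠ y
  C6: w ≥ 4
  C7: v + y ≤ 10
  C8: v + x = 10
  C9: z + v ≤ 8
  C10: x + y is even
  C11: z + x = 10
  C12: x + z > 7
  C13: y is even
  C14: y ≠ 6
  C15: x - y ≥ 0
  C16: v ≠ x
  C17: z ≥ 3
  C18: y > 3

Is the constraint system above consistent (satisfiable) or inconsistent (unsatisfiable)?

Satisfiable

Take x = 6, y = 4, z = 4, w = 4, v = 4. Then constraint 2: z - x = -2; constraint 3: w + z = 8, and every other listed constraint is also met.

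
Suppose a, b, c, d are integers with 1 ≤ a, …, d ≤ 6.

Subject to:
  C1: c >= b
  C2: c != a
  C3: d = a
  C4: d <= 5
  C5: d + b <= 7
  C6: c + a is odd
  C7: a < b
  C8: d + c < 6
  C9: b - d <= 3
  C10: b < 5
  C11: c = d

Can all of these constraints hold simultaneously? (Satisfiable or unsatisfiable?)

Unsatisfiable

From constraints 3 and 11, c = d = a, so c = a. But constraint 2 says c ≠ a. Contradiction.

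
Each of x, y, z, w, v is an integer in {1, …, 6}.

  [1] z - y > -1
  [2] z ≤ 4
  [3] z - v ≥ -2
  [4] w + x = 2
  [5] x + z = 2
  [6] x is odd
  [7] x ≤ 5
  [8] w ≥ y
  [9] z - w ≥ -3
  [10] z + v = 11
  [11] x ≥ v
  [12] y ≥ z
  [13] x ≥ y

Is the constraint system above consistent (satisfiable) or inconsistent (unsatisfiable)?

Unsatisfiable

From constraint 2: z ≤ 4. From constraints 7 and 11: v ≤ x ≤ 5. Hence z + v ≤ 9. But constraint 10 requires z + v = 11, and 11 > 9. Contradiction.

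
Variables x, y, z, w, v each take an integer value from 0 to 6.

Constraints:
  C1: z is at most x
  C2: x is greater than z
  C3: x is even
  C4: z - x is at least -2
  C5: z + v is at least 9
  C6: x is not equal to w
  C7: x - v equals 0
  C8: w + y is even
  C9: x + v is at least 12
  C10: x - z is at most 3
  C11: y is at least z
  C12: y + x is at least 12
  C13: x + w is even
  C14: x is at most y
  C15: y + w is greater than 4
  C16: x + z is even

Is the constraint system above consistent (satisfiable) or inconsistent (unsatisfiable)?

Satisfiable

The assignment x = 6, y = 6, z = 4, w = 0, v = 6 works:
  constraint 4 holds since z - x = -2.
  constraint 5 holds since z + v = 10.
  constraint 7 holds since x - v = 0.
The rest check out directly.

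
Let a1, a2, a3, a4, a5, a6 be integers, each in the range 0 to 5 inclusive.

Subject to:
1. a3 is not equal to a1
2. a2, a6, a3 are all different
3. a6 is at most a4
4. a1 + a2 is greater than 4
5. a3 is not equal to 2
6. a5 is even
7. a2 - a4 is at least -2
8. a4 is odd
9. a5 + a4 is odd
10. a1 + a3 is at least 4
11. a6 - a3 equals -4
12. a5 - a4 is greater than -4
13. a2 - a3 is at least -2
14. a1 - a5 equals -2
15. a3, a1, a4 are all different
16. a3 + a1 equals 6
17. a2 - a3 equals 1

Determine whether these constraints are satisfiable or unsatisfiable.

The assignment a1 = 2, a2 = 5, a3 = 4, a4 = 5, a5 = 4, a6 = 0 works:
  constraint 4 holds since a1 + a2 = 7.
  constraint 7 holds since a2 - a4 = 0.
The rest check out directly.

Satisfiable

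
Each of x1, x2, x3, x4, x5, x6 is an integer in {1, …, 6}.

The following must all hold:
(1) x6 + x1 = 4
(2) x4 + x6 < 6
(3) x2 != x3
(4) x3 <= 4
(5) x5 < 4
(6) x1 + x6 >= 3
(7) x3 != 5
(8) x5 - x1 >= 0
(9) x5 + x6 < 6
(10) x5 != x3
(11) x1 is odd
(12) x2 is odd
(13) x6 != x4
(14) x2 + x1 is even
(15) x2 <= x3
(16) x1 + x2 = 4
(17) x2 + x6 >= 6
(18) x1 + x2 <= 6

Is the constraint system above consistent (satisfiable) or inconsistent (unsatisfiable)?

Setting (x1, x2, x3, x4, x5, x6) = (1, 3, 4, 1, 2, 3) satisfies everything: constraint 1: x6 + x1 = 4; constraint 2: x4 + x6 = 4; constraint 6: x1 + x6 = 4, and the others follow.

Satisfiable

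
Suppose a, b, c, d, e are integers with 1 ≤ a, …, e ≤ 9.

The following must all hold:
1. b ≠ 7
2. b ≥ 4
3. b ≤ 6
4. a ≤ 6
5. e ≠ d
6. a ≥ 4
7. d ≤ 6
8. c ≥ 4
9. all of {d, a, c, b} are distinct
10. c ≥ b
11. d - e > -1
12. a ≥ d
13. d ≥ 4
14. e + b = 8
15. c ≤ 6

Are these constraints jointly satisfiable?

Unsatisfiable

Constraints 2, 3, 4, 6, 7, 8, 13, and 15 confine each of d, a, c, b to the 3 values {4, …, 6}.
Constraint 9 requires all 4 of them to be distinct, but only 3 values are available — impossible by the pigeonhole principle.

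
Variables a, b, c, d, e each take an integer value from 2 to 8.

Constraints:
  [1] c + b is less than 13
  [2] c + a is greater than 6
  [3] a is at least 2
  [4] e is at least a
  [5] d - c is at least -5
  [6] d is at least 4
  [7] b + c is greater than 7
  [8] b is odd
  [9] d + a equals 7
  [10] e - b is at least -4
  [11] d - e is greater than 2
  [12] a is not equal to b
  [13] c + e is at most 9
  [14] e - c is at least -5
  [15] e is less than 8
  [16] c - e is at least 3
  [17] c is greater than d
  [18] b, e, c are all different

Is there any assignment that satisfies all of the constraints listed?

Setting (a, b, c, d, e) = (2, 3, 7, 5, 2) satisfies everything: constraint 1: c + b = 10; constraint 2: c + a = 9; constraint 5: d - c = -2, and the others follow.

Satisfiable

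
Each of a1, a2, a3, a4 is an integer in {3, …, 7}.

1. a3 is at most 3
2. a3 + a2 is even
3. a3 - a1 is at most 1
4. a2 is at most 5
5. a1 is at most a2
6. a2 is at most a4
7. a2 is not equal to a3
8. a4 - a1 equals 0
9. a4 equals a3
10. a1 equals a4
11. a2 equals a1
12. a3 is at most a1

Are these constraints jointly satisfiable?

Unsatisfiable

From constraints 9, 10, and 11, a2 = a1 = a4 = a3, so a2 = a3. But constraint 7 says a2 ≠ a3. Contradiction.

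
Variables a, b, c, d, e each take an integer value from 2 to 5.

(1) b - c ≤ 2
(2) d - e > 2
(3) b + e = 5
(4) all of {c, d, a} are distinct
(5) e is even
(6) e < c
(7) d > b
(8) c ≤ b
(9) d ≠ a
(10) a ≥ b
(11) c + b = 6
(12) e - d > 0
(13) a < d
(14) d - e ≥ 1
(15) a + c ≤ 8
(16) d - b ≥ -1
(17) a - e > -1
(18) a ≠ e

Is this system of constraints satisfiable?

Unsatisfiable

Constraints 6, 8, 10, 12, and 13 give a < d, d < e, e < c, c ≤ b, b ≤ a. Chaining: a < d < e < c ≤ b ≤ a, which forces a < a — impossible.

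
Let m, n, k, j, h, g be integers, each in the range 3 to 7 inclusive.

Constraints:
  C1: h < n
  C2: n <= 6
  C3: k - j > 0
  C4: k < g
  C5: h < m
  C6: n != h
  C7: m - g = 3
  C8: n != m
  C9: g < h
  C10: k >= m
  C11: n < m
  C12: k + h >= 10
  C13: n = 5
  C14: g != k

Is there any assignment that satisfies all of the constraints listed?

Unsatisfiable

Constraints 1, 4, 9, 10, and 11 give k < g, g < h, h < n, n < m, m ≤ k. Chaining: k < g < h < n < m ≤ k, which forces k < k — impossible.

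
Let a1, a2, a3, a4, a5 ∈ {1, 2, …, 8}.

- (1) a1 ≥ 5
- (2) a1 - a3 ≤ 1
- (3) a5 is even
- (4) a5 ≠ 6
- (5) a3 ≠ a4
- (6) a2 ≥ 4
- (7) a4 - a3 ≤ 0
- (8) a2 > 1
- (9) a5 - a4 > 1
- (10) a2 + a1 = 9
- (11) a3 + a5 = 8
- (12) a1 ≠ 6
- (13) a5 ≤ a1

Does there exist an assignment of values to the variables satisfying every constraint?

Satisfiable

The assignment a1 = 5, a2 = 4, a3 = 4, a4 = 1, a5 = 4 works:
  constraint 2 holds since a1 - a3 = 1.
  constraint 7 holds since a4 - a3 = -3.
  constraint 9 holds since a5 - a4 = 3.
The rest check out directly.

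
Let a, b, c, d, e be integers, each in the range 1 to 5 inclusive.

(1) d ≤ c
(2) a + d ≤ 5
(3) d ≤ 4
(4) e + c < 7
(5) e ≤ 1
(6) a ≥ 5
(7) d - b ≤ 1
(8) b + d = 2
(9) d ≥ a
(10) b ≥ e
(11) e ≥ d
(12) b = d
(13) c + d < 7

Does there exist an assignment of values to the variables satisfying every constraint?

From constraints 6 and 9: d ≥ a and a ≥ 5, so d ≥ 5. From constraints 5 and 11: d ≤ e and e ≤ 1, so d ≤ 1. But 1 < 5, so no value of d works.

Unsatisfiable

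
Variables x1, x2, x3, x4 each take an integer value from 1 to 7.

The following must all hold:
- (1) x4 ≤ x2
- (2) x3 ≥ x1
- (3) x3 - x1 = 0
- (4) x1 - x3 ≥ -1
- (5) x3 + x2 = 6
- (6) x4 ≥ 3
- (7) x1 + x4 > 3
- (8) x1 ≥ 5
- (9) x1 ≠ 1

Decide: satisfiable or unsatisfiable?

From constraints 2 and 8: x3 ≥ x1 ≥ 5. From constraints 1 and 6: x2 ≥ x4 ≥ 3. Hence x3 + x2 ≥ 8. But constraint 5 requires x3 + x2 = 6, and 6 < 8. Contradiction.

Unsatisfiable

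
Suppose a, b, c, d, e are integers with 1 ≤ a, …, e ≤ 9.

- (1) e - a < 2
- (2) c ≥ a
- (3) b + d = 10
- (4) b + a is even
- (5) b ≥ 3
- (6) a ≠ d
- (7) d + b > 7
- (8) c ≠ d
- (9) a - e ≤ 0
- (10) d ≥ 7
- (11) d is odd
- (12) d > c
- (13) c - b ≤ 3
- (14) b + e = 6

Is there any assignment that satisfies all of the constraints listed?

Satisfiable

Try a = 3, b = 3, c = 3, d = 7, e = 3.
Check constraint 1: e - a = 0; constraint 3: b + d = 10. The remaining constraints are straightforward to verify.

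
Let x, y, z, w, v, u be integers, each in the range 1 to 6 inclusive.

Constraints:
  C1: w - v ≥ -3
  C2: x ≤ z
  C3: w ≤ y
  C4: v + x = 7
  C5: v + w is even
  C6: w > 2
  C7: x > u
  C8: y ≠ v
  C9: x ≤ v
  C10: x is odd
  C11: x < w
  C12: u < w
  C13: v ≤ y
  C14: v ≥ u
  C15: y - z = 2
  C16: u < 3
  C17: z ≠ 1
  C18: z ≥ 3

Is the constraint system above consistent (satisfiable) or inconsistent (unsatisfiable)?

Satisfiable

Try x = 3, y = 5, z = 3, w = 4, v = 4, u = 1.
Check constraint 1: w - v = 0; constraint 4: v + x = 7; constraint 15: y - z = 2. The remaining constraints are straightforward to verify.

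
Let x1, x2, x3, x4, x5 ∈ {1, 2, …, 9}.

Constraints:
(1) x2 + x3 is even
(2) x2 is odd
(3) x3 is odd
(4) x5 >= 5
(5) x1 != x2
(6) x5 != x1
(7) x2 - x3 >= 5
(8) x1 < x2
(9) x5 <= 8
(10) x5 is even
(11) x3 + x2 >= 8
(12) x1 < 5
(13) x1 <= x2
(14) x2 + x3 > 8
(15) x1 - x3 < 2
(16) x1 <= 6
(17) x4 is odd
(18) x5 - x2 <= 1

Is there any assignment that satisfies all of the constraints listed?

One satisfying assignment is x1 = 1, x2 = 9, x3 = 1, x4 = 1, x5 = 8.
For the less obvious constraints — constraint 7: x2 - x3 = 8; constraint 11: x3 + x2 = 10; constraint 14: x2 + x3 = 10 — and the others hold by inspection.

Satisfiable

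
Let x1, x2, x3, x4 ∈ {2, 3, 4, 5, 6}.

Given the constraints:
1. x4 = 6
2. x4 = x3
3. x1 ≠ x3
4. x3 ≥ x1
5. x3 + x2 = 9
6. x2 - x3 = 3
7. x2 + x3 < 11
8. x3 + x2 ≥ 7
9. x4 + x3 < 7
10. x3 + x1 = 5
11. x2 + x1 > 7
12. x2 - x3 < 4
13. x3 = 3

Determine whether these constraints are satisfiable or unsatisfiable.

Unsatisfiable

Constraint 1 fixes x4 = 6 and constraint 13 fixes x3 = 3, but constraint 2 requires x4 = x3. Since 6 ≠ 3, contradiction.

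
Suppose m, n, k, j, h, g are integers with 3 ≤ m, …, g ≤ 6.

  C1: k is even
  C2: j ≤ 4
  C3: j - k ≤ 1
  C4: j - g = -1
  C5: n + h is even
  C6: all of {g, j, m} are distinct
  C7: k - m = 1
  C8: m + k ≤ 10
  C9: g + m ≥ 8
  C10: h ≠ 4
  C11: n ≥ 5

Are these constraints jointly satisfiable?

Take m = 3, n = 5, k = 4, j = 4, h = 3, g = 5. Then constraint 3: j - k = 0; constraint 4: j - g = -1; constraint 7: k - m = 1, and every other listed constraint is also met.

Satisfiable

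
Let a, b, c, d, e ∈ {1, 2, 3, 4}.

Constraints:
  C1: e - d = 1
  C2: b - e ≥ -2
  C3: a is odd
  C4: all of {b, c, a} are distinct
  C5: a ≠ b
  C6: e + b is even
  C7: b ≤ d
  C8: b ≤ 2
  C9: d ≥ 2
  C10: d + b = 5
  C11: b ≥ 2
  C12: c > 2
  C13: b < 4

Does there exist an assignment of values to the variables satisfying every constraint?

Setting (a, b, c, d, e) = (3, 2, 4, 3, 4) satisfies everything: constraint 1: e - d = 1; constraint 2: b - e = -2, and the others follow.

Satisfiable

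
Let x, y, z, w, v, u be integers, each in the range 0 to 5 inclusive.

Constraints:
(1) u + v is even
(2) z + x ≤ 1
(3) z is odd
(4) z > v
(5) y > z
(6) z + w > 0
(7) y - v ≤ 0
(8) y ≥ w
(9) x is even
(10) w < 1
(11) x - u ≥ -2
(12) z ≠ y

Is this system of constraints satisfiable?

Constraints 4, 5, and 7 give v < z, z < y, y ≤ v. Chaining: v < z < y ≤ v, which forces v < v — impossible.

Unsatisfiable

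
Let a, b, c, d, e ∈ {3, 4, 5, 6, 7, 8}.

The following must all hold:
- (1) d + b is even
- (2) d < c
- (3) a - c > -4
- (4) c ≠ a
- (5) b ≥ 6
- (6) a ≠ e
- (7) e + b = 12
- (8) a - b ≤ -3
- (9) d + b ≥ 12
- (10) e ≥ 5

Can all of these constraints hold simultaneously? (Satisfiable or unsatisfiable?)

Take a = 3, b = 7, c = 6, d = 5, e = 5. Then constraint 3: a - c = -3; constraint 7: e + b = 12, and every other listed constraint is also met.

Satisfiable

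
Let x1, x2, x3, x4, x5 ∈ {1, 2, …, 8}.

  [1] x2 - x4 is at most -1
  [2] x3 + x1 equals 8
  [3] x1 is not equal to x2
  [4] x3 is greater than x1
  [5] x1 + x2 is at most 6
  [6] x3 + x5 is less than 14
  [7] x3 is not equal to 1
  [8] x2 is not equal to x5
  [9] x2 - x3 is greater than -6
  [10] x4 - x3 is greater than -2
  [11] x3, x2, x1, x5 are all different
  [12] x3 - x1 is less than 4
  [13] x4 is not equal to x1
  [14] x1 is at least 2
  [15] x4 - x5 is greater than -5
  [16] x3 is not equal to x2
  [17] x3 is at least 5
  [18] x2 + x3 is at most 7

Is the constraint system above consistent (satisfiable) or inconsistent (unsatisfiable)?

Satisfiable

One satisfying assignment is x1 = 3, x2 = 1, x3 = 5, x4 = 5, x5 = 8.
For the less obvious constraints — constraint 1: x2 - x4 = -4; constraint 2: x3 + x1 = 8; constraint 5: x1 + x2 = 4 — and the others hold by inspection.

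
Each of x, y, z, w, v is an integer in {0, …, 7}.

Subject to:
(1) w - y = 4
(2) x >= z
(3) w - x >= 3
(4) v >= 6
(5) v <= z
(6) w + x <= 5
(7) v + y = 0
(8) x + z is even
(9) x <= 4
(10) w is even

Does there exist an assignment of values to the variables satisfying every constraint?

From constraints 4 and 5: z ≥ v and v ≥ 6, so z ≥ 6. From constraints 2 and 9: z ≤ x and x ≤ 4, so z ≤ 4. But 4 < 6, so no value of z works.

Unsatisfiable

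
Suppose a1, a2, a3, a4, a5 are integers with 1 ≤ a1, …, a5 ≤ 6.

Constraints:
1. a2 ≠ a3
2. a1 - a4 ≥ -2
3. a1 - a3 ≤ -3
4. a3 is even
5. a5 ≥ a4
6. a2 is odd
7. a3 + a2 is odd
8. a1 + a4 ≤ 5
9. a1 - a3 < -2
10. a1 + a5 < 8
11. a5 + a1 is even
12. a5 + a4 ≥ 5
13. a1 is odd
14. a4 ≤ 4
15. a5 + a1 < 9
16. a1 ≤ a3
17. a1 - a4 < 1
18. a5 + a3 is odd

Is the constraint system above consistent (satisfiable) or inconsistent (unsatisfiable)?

Setting (a1, a2, a3, a4, a5) = (1, 5, 6, 2, 5) satisfies everything: constraint 2: a1 - a4 = -1; constraint 3: a1 - a3 = -5; constraint 8: a1 + a4 = 3, and the others follow.

Satisfiable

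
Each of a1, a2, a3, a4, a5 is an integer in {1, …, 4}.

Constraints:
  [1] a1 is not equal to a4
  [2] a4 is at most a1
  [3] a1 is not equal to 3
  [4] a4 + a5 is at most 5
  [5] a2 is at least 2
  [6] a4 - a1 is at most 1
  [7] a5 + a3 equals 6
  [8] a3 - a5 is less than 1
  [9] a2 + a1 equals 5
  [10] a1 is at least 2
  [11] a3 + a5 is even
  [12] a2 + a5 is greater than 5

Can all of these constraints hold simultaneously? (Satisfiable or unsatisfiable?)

Satisfiable

Try a1 = 2, a2 = 3, a3 = 3, a4 = 1, a5 = 3.
Check constraint 4: a4 + a5 = 4; constraint 6: a4 - a1 = -1. The remaining constraints are straightforward to verify.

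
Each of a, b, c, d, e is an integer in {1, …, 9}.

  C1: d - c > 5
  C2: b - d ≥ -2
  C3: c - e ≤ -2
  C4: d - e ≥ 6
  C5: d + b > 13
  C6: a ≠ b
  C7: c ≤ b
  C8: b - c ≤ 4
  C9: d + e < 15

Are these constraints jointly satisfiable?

Constraints 2, 3, 4, and 8 give d − e ≥ 6, e − c ≥ 2, c − b ≥ -4, b − d ≥ -2.
Adding all 4 inequalities: the left sides telescope to 0, and the right sides sum to 6 + 2 + (-4) + (-2) = 2. So 0 ≥ 2, which is false.

Unsatisfiable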